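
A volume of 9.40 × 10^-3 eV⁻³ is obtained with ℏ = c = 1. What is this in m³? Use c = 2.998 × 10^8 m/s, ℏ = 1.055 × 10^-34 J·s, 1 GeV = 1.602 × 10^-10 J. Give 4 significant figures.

7.234 × 10^-23 m³

Volume is [L]³ = [E]⁻³·(ℏc)³.
1 GeV⁻³ → (ℏc)³ × (1 GeV in J)⁻³ = 7.696 × 10^-48 m³.
Convert the energy scale: 9.40 × 10^-3 eV⁻³ = 9.40 × 10^24 GeV⁻³.
Result: 9.40 × 10^24 × 7.696 × 10^-48 = 7.234 × 10^-23 m³.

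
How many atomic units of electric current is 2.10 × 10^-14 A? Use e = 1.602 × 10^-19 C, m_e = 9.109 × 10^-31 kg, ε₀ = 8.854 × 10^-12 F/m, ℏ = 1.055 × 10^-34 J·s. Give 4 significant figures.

atomic unit of electric current: I_au = e E_h/ℏ = m_e e⁵/((4πε₀)²ℏ³) = 6.612 × 10^-3 A.
2.10 × 10^-14 / 6.612 × 10^-3 = 3.176 × 10^-12

3.176 × 10^-12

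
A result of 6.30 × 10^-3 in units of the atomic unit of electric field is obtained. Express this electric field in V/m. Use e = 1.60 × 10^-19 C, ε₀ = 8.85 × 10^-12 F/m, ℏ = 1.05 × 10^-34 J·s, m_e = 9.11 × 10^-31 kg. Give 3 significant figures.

One atomic unit of electric field: E_au = E_h/(e a₀) = m_e²e⁵/((4πε₀)³ℏ⁴) = 5.20 × 10^11 V/m.
6.30 × 10^-3 × 5.20 × 10^11 V/m = 3.28 × 10^9 V/m

3.28 × 10^9 V/m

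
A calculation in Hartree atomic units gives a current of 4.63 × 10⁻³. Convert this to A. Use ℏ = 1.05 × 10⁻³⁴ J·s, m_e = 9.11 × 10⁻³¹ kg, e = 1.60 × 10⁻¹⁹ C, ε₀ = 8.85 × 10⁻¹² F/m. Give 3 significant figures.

3.09 × 10⁻⁵ A

One atomic unit of electric current: I_au = e E_h/ℏ = m_e e⁵/((4πε₀)²ℏ³) = 6.67 × 10⁻³ A.
4.63 × 10⁻³ × 6.67 × 10⁻³ A = 3.09 × 10⁻⁵ A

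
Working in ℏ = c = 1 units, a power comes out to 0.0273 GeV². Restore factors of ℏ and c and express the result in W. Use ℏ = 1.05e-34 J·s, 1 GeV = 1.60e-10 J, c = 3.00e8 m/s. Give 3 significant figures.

Power is [E]/[T] = [E]²/ℏ.
1 GeV² → 1/ℏ × (1 GeV in J)² = 2.44e14 W.
Result: 0.0273 × 2.44e14 = 6.66e12 W.

6.66e12 W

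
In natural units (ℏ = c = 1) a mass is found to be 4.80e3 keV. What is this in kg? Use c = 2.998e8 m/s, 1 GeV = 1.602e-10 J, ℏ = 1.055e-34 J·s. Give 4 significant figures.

Mass is [E]/c²; divide by c².
1 GeV → 1/c² × (1 GeV in J) = 1.782e-27 kg.
Convert the energy scale: 4.80e3 keV = 4.80e-3 GeV.
Result: 4.80e-3 × 1.782e-27 = 8.555e-30 kg.

8.555e-30 kg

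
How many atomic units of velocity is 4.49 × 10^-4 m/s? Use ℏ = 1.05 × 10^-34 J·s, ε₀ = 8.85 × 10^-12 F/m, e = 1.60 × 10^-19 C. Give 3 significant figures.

2.05 × 10^-10

atomic unit of velocity: v_au = e²/(4πε₀ℏ) = 2.19 × 10^6 m/s.
4.49 × 10^-4 / 2.19 × 10^6 = 2.05 × 10^-10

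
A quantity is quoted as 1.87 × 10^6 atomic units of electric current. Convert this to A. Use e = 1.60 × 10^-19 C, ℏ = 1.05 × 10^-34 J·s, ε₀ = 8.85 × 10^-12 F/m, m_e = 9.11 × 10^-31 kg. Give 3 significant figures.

One atomic unit of electric current: I_au = e E_h/ℏ = m_e e⁵/((4πε₀)²ℏ³) = 6.67 × 10^-3 A.
1.87 × 10^6 × 6.67 × 10^-3 A = 1.25 × 10^4 A

1.25 × 10^4 A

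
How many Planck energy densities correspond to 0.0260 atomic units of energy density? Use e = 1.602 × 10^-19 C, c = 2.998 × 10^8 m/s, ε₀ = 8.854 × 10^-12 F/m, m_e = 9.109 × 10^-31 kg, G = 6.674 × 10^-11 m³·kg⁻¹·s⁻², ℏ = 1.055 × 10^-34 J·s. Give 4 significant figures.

1.644 × 10^-102

atomic unit of energy density: u_au = E_h/a₀³ = m_e⁴e¹⁰/((4πε₀)⁵ℏ⁸) = 2.929 × 10^13 J/m³
Planck energy density: u_P = c⁷/(ℏG²) = 4.632 × 10^113 J/m³
0.0260 × 2.929 × 10^13 / 4.632 × 10^113 = 1.644 × 10^-102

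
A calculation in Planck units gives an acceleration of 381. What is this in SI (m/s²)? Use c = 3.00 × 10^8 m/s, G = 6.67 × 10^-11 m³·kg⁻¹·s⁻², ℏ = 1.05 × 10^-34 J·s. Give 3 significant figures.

2.13 × 10^54 m/s²

One Planck acceleration: a_P = √(c⁷/(ℏG)) = 5.59 × 10^51 m/s².
381 × 5.59 × 10^51 m/s² = 2.13 × 10^54 m/s²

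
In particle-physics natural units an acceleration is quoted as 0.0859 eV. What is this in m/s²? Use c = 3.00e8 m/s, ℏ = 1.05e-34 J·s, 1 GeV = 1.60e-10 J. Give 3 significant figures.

3.93e22 m/s²

Acceleration is [L]/[T]² = c·[E]/ℏ.
1 GeV → c/ℏ × (1 GeV in J) = 4.57e32 m/s².
Convert the energy scale: 0.0859 eV = 8.59e-11 GeV.
Result: 8.59e-11 × 4.57e32 = 3.93e22 m/s².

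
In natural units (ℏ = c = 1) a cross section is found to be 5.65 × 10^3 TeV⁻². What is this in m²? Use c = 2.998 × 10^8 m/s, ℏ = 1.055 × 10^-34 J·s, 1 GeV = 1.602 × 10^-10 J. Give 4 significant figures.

2.202 × 10^-34 m²

Area is [L]² = [E]⁻²·(ℏc)²; restore (ℏc)².
1 GeV⁻² → (ℏc)² × (1 GeV in J)⁻² = 3.898 × 10^-32 m².
Convert the energy scale: 5.65 × 10^3 TeV⁻² = 5.65 × 10^-3 GeV⁻².
Result: 5.65 × 10^-3 × 3.898 × 10^-32 = 2.202 × 10^-34 m².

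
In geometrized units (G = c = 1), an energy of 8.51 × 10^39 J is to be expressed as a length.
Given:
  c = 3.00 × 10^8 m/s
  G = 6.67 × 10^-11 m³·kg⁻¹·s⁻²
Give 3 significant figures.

7.01 × 10^-5 m

Energy → length via G/c⁴.
8.51 × 10^39 J × (G/c⁴) = 7.01 × 10^-5 m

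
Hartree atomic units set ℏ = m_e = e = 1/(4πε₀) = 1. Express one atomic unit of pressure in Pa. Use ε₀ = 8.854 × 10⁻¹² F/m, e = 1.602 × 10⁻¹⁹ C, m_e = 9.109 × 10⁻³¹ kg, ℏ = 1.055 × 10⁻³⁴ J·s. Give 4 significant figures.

Dimensional analysis gives P_au = E_h/a₀³ = m_e⁴e¹⁰/((4πε₀)⁵ℏ⁸).
E_h = 4.354 × 10⁻¹⁸ J
a₀ = 5.297 × 10⁻¹¹ m
E_h/a₀³ = 2.929 × 10¹³ Pa

2.929 × 10¹³ Pa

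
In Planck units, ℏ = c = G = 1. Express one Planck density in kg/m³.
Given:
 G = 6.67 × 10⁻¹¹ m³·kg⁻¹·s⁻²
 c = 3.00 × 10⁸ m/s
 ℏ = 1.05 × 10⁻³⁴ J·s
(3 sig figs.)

From ℏ = c = G = 1 the density scale is ρ_P = c⁵/(ℏG²).
  = 2.43 × 10⁴² / 4.67 × 10⁻⁵⁵
  = 5.20 × 10⁹⁶ kg/m³

5.20 × 10⁹⁶ kg/m³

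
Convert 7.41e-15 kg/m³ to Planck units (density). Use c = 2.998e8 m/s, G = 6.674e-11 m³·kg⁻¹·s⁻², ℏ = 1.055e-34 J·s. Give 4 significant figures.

1.438e-111

Planck density: ρ_P = c⁵/(ℏG²) = 5.154e96 kg/m³.
7.41e-15 / 5.154e96 = 1.438e-111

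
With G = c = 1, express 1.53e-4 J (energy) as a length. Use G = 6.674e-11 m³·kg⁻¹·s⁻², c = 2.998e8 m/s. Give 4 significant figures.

Energy → length via G/c⁴.
1.53e-4 J × (G/c⁴) = 1.264e-48 m

1.264e-48 m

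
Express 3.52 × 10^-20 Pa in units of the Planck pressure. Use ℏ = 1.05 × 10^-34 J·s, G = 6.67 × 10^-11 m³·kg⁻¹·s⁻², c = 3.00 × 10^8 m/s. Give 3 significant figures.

7.52 × 10^-134

Planck pressure: p_P = c⁷/(ℏG²) = 4.68 × 10^113 Pa.
3.52 × 10^-20 / 4.68 × 10^113 = 7.52 × 10^-134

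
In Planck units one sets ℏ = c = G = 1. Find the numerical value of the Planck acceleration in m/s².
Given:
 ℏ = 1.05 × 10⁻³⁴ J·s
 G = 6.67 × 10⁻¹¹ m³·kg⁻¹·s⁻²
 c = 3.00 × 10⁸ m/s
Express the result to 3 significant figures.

a_P = √(c⁷/(ℏG))
  = √(3.12 × 10¹⁰³)
  = 5.59 × 10⁵¹ m/s²

5.59 × 10⁵¹ m/s²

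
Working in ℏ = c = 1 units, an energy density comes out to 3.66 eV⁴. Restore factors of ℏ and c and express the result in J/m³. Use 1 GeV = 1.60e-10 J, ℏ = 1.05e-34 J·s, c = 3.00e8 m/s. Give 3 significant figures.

[E]/[L]³ = [E]⁴/(ℏc)³; restore (ℏc)⁻³.
1 GeV⁴ → 1/(ℏc)³ × (1 GeV in J)⁴ = 2.10e37 J/m³.
Convert the energy scale: 3.66 eV⁴ = 3.66e-36 GeV⁴.
Result: 3.66e-36 × 2.10e37 = 76.7 J/m³.

76.7 J/m³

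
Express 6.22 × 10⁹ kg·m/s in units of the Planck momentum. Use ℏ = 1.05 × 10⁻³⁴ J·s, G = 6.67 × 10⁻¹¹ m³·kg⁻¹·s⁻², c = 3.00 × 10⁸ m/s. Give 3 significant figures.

9.54 × 10⁸

Planck momentum: p_P = √(ℏc³/G) = 6.52 kg·m/s.
6.22 × 10⁹ / 6.52 = 9.54 × 10⁸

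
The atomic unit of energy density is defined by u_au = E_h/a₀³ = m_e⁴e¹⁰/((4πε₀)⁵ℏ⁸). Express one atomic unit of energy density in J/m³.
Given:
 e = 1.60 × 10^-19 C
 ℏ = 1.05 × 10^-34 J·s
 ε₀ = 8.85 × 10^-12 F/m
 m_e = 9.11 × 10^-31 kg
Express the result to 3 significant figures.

3.01 × 10^13 J/m³

u_au = E_h/a₀³ = m_e⁴e¹⁰/((4πε₀)⁵ℏ⁸)
E_h = 4.38 × 10^-18 J
a₀ = 5.26 × 10^-11 m
E_h/a₀³ = 3.01 × 10^13 J/m³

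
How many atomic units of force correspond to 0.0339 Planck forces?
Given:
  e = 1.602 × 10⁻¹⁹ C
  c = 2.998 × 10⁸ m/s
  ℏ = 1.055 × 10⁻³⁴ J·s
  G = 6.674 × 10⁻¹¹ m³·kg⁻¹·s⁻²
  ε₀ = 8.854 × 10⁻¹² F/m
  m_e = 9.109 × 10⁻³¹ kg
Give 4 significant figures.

4.992 × 10⁴⁹

Planck force: F_P = c⁴/G = 1.210 × 10⁴⁴ N
atomic unit of force: F_au = E_h/a₀ = m_e²e⁶/((4πε₀)³ℏ⁴) = 8.220 × 10⁻⁸ N
0.0339 × 1.210 × 10⁴⁴ / 8.220 × 10⁻⁸ = 4.992 × 10⁴⁹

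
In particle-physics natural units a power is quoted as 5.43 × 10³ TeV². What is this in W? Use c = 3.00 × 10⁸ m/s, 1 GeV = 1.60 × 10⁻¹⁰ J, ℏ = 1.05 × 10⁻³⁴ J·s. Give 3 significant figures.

1.32 × 10²⁴ W

Power is [E]/[T] = [E]²/ℏ.
1 GeV² → 1/ℏ × (1 GeV in J)² = 2.44 × 10¹⁴ W.
Convert the energy scale: 5.43 × 10³ TeV² = 5.43 × 10⁹ GeV².
Result: 5.43 × 10⁹ × 2.44 × 10¹⁴ = 1.32 × 10²⁴ W.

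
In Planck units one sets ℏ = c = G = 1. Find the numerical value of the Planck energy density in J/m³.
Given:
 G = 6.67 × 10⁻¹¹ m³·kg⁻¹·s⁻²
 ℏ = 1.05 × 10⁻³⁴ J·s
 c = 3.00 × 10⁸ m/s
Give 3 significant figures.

u_P = c⁷/(ℏG²)
  = 2.19 × 10⁵⁹ / 4.67 × 10⁻⁵⁵
  = 4.68 × 10¹¹³ J/m³

4.68 × 10¹¹³ J/m³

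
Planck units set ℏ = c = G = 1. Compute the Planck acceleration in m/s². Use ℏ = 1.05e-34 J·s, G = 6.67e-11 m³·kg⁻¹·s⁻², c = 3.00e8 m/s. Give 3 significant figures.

Dimensional analysis gives a_P = √(c⁷/(ℏG)).
  = √(3.12e103)
  = 5.59e51 m/s²

5.59e51 m/s²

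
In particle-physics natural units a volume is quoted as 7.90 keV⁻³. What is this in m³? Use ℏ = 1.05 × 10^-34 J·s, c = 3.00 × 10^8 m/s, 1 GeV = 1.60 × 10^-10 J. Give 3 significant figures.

Volume is [L]³ = [E]⁻³·(ℏc)³.
1 GeV⁻³ → (ℏc)³ × (1 GeV in J)⁻³ = 7.63 × 10^-48 m³.
Convert the energy scale: 7.90 keV⁻³ = 7.90 × 10^18 GeV⁻³.
Result: 7.90 × 10^18 × 7.63 × 10^-48 = 6.03 × 10^-29 m³.

6.03 × 10^-29 m³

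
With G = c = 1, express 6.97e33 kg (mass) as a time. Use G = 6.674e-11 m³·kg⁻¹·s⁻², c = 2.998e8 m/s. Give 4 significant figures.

0.01726 s

Mass → time via G/c³.
6.97e33 kg × (G/c³) = 0.01726 s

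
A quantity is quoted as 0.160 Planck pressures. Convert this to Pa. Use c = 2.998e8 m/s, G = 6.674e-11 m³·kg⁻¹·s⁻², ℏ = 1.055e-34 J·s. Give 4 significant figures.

One Planck pressure: p_P = c⁷/(ℏG²) = 4.632e113 Pa.
0.160 × 4.632e113 Pa = 7.412e112 Pa

7.412e112 Pa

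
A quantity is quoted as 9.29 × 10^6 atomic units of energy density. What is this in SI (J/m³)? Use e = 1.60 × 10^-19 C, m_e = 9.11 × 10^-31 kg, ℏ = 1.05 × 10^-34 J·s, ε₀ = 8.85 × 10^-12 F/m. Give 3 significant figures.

One atomic unit of energy density: u_au = E_h/a₀³ = m_e⁴e¹⁰/((4πε₀)⁵ℏ⁸) = 3.01 × 10^13 J/m³.
9.29 × 10^6 × 3.01 × 10^13 J/m³ = 2.80 × 10^20 J/m³

2.80 × 10^20 J/m³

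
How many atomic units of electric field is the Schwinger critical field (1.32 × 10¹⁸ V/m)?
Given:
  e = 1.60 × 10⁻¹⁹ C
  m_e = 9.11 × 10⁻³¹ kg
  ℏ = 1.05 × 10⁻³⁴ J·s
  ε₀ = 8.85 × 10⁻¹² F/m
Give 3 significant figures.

atomic unit of electric field: E_au = E_h/(e a₀) = m_e²e⁵/((4πε₀)³ℏ⁴) = 5.20 × 10¹¹ V/m.
1.32 × 10¹⁸ / 5.20 × 10¹¹ = 2.54 × 10⁶

2.54 × 10⁶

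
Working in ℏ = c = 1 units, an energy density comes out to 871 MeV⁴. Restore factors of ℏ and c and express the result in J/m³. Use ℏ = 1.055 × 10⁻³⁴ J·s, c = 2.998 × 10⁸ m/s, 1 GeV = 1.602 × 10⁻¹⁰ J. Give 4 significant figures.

[E]/[L]³ = [E]⁴/(ℏc)³; restore (ℏc)⁻³.
1 GeV⁴ → 1/(ℏc)³ × (1 GeV in J)⁴ = 2.082 × 10³⁷ J/m³.
Convert the energy scale: 871 MeV⁴ = 8.71 × 10⁻¹⁰ GeV⁴.
Result: 8.71 × 10⁻¹⁰ × 2.082 × 10³⁷ = 1.813 × 10²⁸ J/m³.

1.813 × 10²⁸ J/m³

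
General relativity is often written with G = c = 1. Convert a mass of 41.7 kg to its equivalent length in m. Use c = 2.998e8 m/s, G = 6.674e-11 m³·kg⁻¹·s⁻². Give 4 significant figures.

3.096e-26 m

In G = c = 1 units mass has dimensions of length; the conversion factor is G/c².
41.7 kg × (G/c²) = 3.096e-26 m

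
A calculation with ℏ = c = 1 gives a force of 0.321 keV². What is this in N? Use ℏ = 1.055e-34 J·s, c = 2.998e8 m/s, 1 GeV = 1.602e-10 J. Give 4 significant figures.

2.605e-7 N

Force is [E]/[L] = [E]²/(ℏc); restore (ℏc)⁻¹.
1 GeV² → 1/(ℏc) × (1 GeV in J)² = 8.114e5 N.
Convert the energy scale: 0.321 keV² = 3.21e-13 GeV².
Result: 3.21e-13 × 8.114e5 = 2.605e-7 N.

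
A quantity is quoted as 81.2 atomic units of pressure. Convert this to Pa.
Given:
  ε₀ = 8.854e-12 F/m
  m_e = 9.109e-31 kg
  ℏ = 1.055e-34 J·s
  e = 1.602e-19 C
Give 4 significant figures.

One atomic unit of pressure: P_au = E_h/a₀³ = m_e⁴e¹⁰/((4πε₀)⁵ℏ⁸) = 2.929e13 Pa.
81.2 × 2.929e13 Pa = 2.378e15 Pa

2.378e15 Pa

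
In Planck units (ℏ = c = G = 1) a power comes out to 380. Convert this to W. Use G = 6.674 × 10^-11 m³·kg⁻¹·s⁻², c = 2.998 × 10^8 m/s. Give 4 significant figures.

One Planck power: P_P = c⁵/G = 3.629 × 10^52 W.
380 × 3.629 × 10^52 W = 1.379 × 10^55 W

1.379 × 10^55 W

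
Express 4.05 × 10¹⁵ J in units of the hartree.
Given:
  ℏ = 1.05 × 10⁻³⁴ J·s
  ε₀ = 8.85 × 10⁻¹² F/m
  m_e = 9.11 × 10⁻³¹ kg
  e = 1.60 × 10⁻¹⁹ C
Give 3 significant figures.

9.25 × 10³²

hartree: E_h = m_e e⁴/(4πε₀ℏ)² = 4.38 × 10⁻¹⁸ J.
4.05 × 10¹⁵ / 4.38 × 10⁻¹⁸ = 9.25 × 10³²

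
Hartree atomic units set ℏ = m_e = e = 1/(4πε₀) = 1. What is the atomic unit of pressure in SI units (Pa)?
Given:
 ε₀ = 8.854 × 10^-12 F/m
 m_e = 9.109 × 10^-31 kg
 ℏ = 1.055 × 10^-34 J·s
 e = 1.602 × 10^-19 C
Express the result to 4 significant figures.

2.929 × 10^13 Pa

From ℏ = m_e = e = 1/(4πε₀) = 1 the pressure scale is P_au = E_h/a₀³ = m_e⁴e¹⁰/((4πε₀)⁵ℏ⁸).
E_h = 4.354 × 10^-18 J
a₀ = 5.297 × 10^-11 m
E_h/a₀³ = 2.929 × 10^13 Pa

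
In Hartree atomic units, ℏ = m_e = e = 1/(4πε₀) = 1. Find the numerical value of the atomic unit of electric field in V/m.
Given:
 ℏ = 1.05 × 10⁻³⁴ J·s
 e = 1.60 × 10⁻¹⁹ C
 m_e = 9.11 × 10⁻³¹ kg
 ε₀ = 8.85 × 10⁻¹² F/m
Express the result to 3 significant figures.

The unique combination of the constants set to 1 with dimensions of electric field is E_au = E_h/(e a₀) = m_e²e⁵/((4πε₀)³ℏ⁴).
E_h = 4.38 × 10⁻¹⁸ J
a₀ = 5.26 × 10⁻¹¹ m
E_h/(e·a₀) = 5.20 × 10¹¹ V/m

5.20 × 10¹¹ V/m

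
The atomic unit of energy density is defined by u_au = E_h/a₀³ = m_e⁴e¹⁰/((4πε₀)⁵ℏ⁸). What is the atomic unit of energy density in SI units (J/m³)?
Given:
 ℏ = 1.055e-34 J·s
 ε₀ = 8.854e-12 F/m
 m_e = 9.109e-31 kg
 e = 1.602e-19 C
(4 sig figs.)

u_au = E_h/a₀³ = m_e⁴e¹⁰/((4πε₀)⁵ℏ⁸)
E_h = 4.354e-18 J
a₀ = 5.297e-11 m
E_h/a₀³ = 2.929e13 J/m³

2.929e13 J/m³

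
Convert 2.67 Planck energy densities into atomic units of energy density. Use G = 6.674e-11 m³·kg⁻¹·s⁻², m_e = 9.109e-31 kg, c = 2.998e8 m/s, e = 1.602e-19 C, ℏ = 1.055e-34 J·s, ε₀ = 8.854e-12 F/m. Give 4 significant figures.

4.222e100

Planck energy density: u_P = c⁷/(ℏG²) = 4.632e113 J/m³
atomic unit of energy density: u_au = E_h/a₀³ = m_e⁴e¹⁰/((4πε₀)⁵ℏ⁸) = 2.929e13 J/m³
2.67 × 4.632e113 / 2.929e13 = 4.222e100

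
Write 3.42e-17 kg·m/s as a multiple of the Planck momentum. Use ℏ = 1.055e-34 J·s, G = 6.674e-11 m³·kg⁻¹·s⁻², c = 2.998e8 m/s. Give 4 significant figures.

5.240e-18

Planck momentum: p_P = √(ℏc³/G) = 6.527 kg·m/s.
3.42e-17 / 6.527 = 5.240e-18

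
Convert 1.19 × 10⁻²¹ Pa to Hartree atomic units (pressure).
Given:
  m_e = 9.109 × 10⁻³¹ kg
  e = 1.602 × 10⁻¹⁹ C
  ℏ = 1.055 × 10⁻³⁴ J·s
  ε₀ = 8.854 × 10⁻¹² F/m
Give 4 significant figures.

4.063 × 10⁻³⁵

atomic unit of pressure: P_au = E_h/a₀³ = m_e⁴e¹⁰/((4πε₀)⁵ℏ⁸) = 2.929 × 10¹³ Pa.
1.19 × 10⁻²¹ / 2.929 × 10¹³ = 4.063 × 10⁻³⁵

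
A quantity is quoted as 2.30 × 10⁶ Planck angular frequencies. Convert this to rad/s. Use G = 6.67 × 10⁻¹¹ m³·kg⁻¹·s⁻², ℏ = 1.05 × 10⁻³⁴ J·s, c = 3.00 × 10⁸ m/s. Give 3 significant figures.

One Planck angular frequency: ω_P = √(c⁵/(ℏG)) = 1.86 × 10⁴³ rad/s.
2.30 × 10⁶ × 1.86 × 10⁴³ rad/s = 4.28 × 10⁴⁹ rad/s

4.28 × 10⁴⁹ rad/s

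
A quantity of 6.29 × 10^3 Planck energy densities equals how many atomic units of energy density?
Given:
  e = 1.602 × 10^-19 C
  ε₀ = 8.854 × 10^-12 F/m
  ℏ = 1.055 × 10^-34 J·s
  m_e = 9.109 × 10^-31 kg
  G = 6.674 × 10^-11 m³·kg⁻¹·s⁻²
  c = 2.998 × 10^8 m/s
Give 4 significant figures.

9.947 × 10^103

Planck energy density: u_P = c⁷/(ℏG²) = 4.632 × 10^113 J/m³
atomic unit of energy density: u_au = E_h/a₀³ = m_e⁴e¹⁰/((4πε₀)⁵ℏ⁸) = 2.929 × 10^13 J/m³
6.29 × 10^3 × 4.632 × 10^113 / 2.929 × 10^13 = 9.947 × 10^103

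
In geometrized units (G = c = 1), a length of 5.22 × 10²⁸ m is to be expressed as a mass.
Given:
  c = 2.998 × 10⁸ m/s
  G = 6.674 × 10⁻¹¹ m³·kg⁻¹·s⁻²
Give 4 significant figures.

Length → mass via c²/G.
5.22 × 10²⁸ m × (c²/G) = 7.030 × 10⁵⁵ kg

7.030 × 10⁵⁵ kg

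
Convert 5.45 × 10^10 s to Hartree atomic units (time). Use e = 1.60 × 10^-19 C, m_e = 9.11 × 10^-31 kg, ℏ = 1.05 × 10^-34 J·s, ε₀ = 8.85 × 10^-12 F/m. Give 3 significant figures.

atomic unit of time: τ_au = (4πε₀)²ℏ³/(m_e e⁴) = 2.40 × 10^-17 s.
5.45 × 10^10 / 2.40 × 10^-17 = 2.27 × 10^27

2.27 × 10^27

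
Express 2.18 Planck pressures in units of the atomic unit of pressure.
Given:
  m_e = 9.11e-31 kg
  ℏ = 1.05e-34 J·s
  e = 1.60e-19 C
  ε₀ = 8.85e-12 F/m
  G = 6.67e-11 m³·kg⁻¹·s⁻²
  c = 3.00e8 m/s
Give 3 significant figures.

Planck pressure: p_P = c⁷/(ℏG²) = 4.68e113 Pa
atomic unit of pressure: P_au = E_h/a₀³ = m_e⁴e¹⁰/((4πε₀)⁵ℏ⁸) = 3.01e13 Pa
2.18 × 4.68e113 / 3.01e13 = 3.39e100

3.39e100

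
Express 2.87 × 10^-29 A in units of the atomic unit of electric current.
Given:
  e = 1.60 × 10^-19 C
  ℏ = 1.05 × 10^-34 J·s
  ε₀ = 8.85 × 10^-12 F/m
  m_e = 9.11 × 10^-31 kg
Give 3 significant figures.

4.30 × 10^-27

atomic unit of electric current: I_au = e E_h/ℏ = m_e e⁵/((4πε₀)²ℏ³) = 6.67 × 10^-3 A.
2.87 × 10^-29 / 6.67 × 10^-3 = 4.30 × 10^-27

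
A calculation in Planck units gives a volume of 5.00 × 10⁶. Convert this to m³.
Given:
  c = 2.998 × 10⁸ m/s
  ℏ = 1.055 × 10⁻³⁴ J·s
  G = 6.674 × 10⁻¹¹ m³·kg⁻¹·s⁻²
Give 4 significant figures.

2.112 × 10⁻⁹⁸ m³

One Planck volume: V_P = (ℏG/c³)^(3/2) = 4.224 × 10⁻¹⁰⁵ m³.
5.00 × 10⁶ × 4.224 × 10⁻¹⁰⁵ m³ = 2.112 × 10⁻⁹⁸ m³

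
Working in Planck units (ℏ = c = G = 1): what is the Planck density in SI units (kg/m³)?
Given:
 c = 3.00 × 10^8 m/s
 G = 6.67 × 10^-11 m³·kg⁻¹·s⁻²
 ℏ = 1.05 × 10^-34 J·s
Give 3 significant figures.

Dimensional analysis gives ρ_P = c⁵/(ℏG²).
  = 2.43 × 10^42 / 4.67 × 10^-55
  = 5.20 × 10^96 kg/m³

5.20 × 10^96 kg/m³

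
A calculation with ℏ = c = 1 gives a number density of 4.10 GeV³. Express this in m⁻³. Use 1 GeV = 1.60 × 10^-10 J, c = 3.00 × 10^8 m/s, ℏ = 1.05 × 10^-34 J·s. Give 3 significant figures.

Number density is [L]⁻³ = [E]³/(ℏc)³.
1 GeV³ → 1/(ℏc)³ × (1 GeV in J)³ = 1.31 × 10^47 m⁻³.
Result: 4.10 × 1.31 × 10^47 = 5.37 × 10^47 m⁻³.

5.37 × 10^47 m⁻³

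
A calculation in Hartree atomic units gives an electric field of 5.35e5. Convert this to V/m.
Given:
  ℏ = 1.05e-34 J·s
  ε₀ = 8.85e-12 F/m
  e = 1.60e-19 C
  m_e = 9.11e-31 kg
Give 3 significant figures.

2.78e17 V/m

One atomic unit of electric field: E_au = E_h/(e a₀) = m_e²e⁵/((4πε₀)³ℏ⁴) = 5.20e11 V/m.
5.35e5 × 5.20e11 V/m = 2.78e17 V/m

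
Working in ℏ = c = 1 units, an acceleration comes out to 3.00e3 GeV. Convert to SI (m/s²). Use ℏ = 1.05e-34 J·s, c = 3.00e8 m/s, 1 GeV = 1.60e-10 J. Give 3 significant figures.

Acceleration is [L]/[T]² = c·[E]/ℏ.
1 GeV → c/ℏ × (1 GeV in J) = 4.57e32 m/s².
Result: 3.00e3 × 4.57e32 = 1.37e36 m/s².

1.37e36 m/s²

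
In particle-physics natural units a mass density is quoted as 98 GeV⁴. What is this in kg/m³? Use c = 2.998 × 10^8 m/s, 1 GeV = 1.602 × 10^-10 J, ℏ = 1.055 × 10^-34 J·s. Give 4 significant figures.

Mass density is [E]/(c²[L]³) = [E]⁴/(ℏ³c⁵).
1 GeV⁴ → 1/(ℏ³c⁵) × (1 GeV in J)⁴ = 2.316 × 10^20 kg/m³.
Result: 98 × 2.316 × 10^20 = 2.270 × 10^22 kg/m³.

2.270 × 10^22 kg/m³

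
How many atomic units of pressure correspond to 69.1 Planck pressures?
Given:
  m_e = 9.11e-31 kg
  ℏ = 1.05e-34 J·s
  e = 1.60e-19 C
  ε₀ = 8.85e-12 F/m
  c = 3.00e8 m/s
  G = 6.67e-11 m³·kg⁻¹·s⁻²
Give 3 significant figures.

Planck pressure: p_P = c⁷/(ℏG²) = 4.68e113 Pa
atomic unit of pressure: P_au = E_h/a₀³ = m_e⁴e¹⁰/((4πε₀)⁵ℏ⁸) = 3.01e13 Pa
69.1 × 4.68e113 / 3.01e13 = 1.07e102

1.07e102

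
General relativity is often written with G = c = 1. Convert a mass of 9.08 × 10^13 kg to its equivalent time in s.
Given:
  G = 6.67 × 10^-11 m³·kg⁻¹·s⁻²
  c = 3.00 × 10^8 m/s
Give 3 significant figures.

2.24 × 10^-22 s

Mass → time via G/c³.
9.08 × 10^13 kg × (G/c³) = 2.24 × 10^-22 s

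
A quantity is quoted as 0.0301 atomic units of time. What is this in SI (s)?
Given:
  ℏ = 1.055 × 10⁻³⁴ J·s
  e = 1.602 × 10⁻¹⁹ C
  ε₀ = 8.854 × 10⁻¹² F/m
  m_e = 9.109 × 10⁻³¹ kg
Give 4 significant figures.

7.293 × 10⁻¹⁹ s

One atomic unit of time: τ_au = (4πε₀)²ℏ³/(m_e e⁴) = 2.423 × 10⁻¹⁷ s.
0.0301 × 2.423 × 10⁻¹⁷ s = 7.293 × 10⁻¹⁹ s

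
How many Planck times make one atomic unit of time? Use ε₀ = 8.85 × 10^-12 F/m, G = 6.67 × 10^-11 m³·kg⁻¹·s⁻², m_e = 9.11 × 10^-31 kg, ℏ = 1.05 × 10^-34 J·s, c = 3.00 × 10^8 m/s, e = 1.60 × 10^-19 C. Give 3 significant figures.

4.47 × 10^26

atomic unit of time: τ_au = (4πε₀)²ℏ³/(m_e e⁴) = 2.40 × 10^-17 s
Planck time: t_P = √(ℏG/c⁵) = 5.37 × 10^-44 s
ratio = 2.40 × 10^-17 / 5.37 × 10^-44 = 4.47 × 10^26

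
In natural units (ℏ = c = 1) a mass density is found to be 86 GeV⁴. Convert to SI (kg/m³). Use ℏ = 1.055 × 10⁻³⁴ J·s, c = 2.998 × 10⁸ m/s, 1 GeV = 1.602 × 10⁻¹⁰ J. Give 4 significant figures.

1.992 × 10²² kg/m³

Mass density is [E]/(c²[L]³) = [E]⁴/(ℏ³c⁵).
1 GeV⁴ → 1/(ℏ³c⁵) × (1 GeV in J)⁴ = 2.316 × 10²⁰ kg/m³.
Result: 86 × 2.316 × 10²⁰ = 1.992 × 10²² kg/m³.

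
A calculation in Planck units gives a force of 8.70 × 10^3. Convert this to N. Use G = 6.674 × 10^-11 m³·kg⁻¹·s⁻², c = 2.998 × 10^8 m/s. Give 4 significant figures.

One Planck force: F_P = c⁴/G = 1.210 × 10^44 N.
8.70 × 10^3 × 1.210 × 10^44 N = 1.053 × 10^48 N

1.053 × 10^48 N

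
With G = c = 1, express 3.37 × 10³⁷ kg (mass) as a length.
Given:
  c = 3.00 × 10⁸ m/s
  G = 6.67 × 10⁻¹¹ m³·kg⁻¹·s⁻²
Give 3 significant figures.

2.50 × 10¹⁰ m

In G = c = 1 units mass has dimensions of length; the conversion factor is G/c².
3.37 × 10³⁷ kg × (G/c²) = 2.50 × 10¹⁰ m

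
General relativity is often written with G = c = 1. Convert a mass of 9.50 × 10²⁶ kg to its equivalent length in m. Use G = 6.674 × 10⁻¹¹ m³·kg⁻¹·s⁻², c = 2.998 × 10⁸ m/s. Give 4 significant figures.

0.7054 m

In G = c = 1 units mass has dimensions of length; the conversion factor is G/c².
9.50 × 10²⁶ kg × (G/c²) = 0.7054 m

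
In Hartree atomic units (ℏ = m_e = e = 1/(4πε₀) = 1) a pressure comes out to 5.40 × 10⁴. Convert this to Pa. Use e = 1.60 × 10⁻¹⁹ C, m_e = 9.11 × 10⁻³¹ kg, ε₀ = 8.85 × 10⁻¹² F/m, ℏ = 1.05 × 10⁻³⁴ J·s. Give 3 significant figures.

One atomic unit of pressure: P_au = E_h/a₀³ = m_e⁴e¹⁰/((4πε₀)⁵ℏ⁸) = 3.01 × 10¹³ Pa.
5.40 × 10⁴ × 3.01 × 10¹³ Pa = 1.63 × 10¹⁸ Pa

1.63 × 10¹⁸ Pa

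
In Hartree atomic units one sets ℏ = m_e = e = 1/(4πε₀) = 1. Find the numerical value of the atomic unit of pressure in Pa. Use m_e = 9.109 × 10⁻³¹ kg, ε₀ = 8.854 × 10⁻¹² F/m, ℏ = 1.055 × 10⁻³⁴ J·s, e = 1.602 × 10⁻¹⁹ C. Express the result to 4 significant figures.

2.929 × 10¹³ Pa

P_au = E_h/a₀³ = m_e⁴e¹⁰/((4πε₀)⁵ℏ⁸)
E_h = 4.354 × 10⁻¹⁸ J
a₀ = 5.297 × 10⁻¹¹ m
E_h/a₀³ = 2.929 × 10¹³ Pa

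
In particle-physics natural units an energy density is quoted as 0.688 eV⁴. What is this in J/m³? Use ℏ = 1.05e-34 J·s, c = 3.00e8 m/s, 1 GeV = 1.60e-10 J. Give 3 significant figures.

[E]/[L]³ = [E]⁴/(ℏc)³; restore (ℏc)⁻³.
1 GeV⁴ → 1/(ℏc)³ × (1 GeV in J)⁴ = 2.10e37 J/m³.
Convert the energy scale: 0.688 eV⁴ = 6.88e-37 GeV⁴.
Result: 6.88e-37 × 2.10e37 = 14.4 J/m³.

14.4 J/m³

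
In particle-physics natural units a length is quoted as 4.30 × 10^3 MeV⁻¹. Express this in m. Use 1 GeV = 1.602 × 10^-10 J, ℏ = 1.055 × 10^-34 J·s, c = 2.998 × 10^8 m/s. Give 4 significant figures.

8.490 × 10^-10 m

A length is [E]⁻¹ in ℏ=c=1; restore one factor of ℏc.
1 GeV⁻¹ → ℏc × (1 GeV in J)⁻¹ = 1.974 × 10^-16 m.
Convert the energy scale: 4.30 × 10^3 MeV⁻¹ = 4.30 × 10^6 GeV⁻¹.
Result: 4.30 × 10^6 × 1.974 × 10^-16 = 8.490 × 10^-10 m.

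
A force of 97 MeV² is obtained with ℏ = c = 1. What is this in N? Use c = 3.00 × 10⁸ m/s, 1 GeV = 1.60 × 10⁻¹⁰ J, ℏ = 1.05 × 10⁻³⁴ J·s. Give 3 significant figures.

Force is [E]/[L] = [E]²/(ℏc); restore (ℏc)⁻¹.
1 GeV² → 1/(ℏc) × (1 GeV in J)² = 8.13 × 10⁵ N.
Convert the energy scale: 97 MeV² = 9.70 × 10⁻⁵ GeV².
Result: 9.70 × 10⁻⁵ × 8.13 × 10⁵ = 78.8 N.

78.8 N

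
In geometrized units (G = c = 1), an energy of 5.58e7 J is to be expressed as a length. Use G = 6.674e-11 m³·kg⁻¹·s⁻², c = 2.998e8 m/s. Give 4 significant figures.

4.610e-37 m

Energy → length via G/c⁴.
5.58e7 J × (G/c⁴) = 4.610e-37 m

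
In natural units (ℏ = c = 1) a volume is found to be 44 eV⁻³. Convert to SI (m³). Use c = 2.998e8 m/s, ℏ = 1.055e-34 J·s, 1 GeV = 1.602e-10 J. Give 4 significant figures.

3.386e-19 m³

Volume is [L]³ = [E]⁻³·(ℏc)³.
1 GeV⁻³ → (ℏc)³ × (1 GeV in J)⁻³ = 7.696e-48 m³.
Convert the energy scale: 44 eV⁻³ = 4.40e28 GeV⁻³.
Result: 4.40e28 × 7.696e-48 = 3.386e-19 m³.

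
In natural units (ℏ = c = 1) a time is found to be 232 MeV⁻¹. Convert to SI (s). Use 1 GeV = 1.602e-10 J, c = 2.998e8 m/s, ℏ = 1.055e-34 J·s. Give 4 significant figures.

1.528e-19 s

A time is [E]⁻¹ in ℏ=c=1; restore one factor of ℏ.
1 GeV⁻¹ → ℏ × (1 GeV in J)⁻¹ = 6.586e-25 s.
Convert the energy scale: 232 MeV⁻¹ = 2.32e5 GeV⁻¹.
Result: 2.32e5 × 6.586e-25 = 1.528e-19 s.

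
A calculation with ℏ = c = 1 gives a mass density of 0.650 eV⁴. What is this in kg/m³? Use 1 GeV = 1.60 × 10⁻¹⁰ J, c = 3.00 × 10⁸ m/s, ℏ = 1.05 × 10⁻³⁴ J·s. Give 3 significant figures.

Mass density is [E]/(c²[L]³) = [E]⁴/(ℏ³c⁵).
1 GeV⁴ → 1/(ℏ³c⁵) × (1 GeV in J)⁴ = 2.33 × 10²⁰ kg/m³.
Convert the energy scale: 0.650 eV⁴ = 6.50 × 10⁻³⁷ GeV⁴.
Result: 6.50 × 10⁻³⁷ × 2.33 × 10²⁰ = 1.51 × 10⁻¹⁶ kg/m³.

1.51 × 10⁻¹⁶ kg/m³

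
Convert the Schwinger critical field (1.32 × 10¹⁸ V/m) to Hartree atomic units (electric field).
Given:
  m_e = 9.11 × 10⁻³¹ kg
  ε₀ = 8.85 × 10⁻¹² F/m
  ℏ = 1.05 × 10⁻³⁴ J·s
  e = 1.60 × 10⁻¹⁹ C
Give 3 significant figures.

atomic unit of electric field: E_au = E_h/(e a₀) = m_e²e⁵/((4πε₀)³ℏ⁴) = 5.20 × 10¹¹ V/m.
1.32 × 10¹⁸ / 5.20 × 10¹¹ = 2.54 × 10⁶

2.54 × 10⁶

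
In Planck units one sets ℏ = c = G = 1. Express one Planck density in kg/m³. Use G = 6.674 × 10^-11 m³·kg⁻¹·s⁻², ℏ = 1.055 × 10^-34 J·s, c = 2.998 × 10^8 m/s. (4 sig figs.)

ρ_P = c⁵/(ℏG²)
  = 2.422 × 10^42 / 4.699 × 10^-55
  = 5.154 × 10^96 kg/m³

5.154 × 10^96 kg/m³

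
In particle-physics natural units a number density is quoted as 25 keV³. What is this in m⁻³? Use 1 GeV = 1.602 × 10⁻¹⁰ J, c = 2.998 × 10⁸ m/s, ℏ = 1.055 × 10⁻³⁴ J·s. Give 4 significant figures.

3.248 × 10³⁰ m⁻³

Number density is [L]⁻³ = [E]³/(ℏc)³.
1 GeV³ → 1/(ℏc)³ × (1 GeV in J)³ = 1.299 × 10⁴⁷ m⁻³.
Convert the energy scale: 25 keV³ = 2.50 × 10⁻¹⁷ GeV³.
Result: 2.50 × 10⁻¹⁷ × 1.299 × 10⁴⁷ = 3.248 × 10³⁰ m⁻³.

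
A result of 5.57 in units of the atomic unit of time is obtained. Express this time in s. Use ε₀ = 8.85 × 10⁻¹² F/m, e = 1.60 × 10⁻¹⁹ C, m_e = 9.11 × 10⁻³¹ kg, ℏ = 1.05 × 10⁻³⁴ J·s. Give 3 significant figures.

1.34 × 10⁻¹⁶ s

One atomic unit of time: τ_au = (4πε₀)²ℏ³/(m_e e⁴) = 2.40 × 10⁻¹⁷ s.
5.57 × 2.40 × 10⁻¹⁷ s = 1.34 × 10⁻¹⁶ s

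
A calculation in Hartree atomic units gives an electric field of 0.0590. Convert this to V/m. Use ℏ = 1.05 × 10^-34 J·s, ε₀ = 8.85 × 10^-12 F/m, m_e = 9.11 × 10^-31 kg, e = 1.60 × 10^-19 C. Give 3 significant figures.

One atomic unit of electric field: E_au = E_h/(e a₀) = m_e²e⁵/((4πε₀)³ℏ⁴) = 5.20 × 10^11 V/m.
0.0590 × 5.20 × 10^11 V/m = 3.07 × 10^10 V/m

3.07 × 10^10 V/m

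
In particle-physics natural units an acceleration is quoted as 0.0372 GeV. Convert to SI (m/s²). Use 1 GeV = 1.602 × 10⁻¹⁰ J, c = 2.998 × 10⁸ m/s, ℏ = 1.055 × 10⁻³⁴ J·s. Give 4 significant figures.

Acceleration is [L]/[T]² = c·[E]/ℏ.
1 GeV → c/ℏ × (1 GeV in J) = 4.552 × 10³² m/s².
Result: 0.0372 × 4.552 × 10³² = 1.693 × 10³¹ m/s².

1.693 × 10³¹ m/s²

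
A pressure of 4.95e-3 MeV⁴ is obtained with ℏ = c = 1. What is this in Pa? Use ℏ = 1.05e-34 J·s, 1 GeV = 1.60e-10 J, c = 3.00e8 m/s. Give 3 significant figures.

Pressure is [E]/[L]³ = [E]⁴/(ℏc)³.
1 GeV⁴ → 1/(ℏc)³ × (1 GeV in J)⁴ = 2.10e37 Pa.
Convert the energy scale: 4.95e-3 MeV⁴ = 4.95e-15 GeV⁴.
Result: 4.95e-15 × 2.10e37 = 1.04e23 Pa.

1.04e23 Pa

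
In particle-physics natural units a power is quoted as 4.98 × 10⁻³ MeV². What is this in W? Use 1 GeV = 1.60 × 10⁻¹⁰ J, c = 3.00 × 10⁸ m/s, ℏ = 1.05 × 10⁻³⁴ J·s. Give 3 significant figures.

1.21 × 10⁶ W

Power is [E]/[T] = [E]²/ℏ.
1 GeV² → 1/ℏ × (1 GeV in J)² = 2.44 × 10¹⁴ W.
Convert the energy scale: 4.98 × 10⁻³ MeV² = 4.98 × 10⁻⁹ GeV².
Result: 4.98 × 10⁻⁹ × 2.44 × 10¹⁴ = 1.21 × 10⁶ W.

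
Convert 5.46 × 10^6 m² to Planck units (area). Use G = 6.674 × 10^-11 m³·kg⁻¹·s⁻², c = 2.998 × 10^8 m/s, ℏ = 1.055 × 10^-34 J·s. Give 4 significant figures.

2.090 × 10^76

Planck area: A_P = ℏG/c³ = 2.613 × 10^-70 m².
5.46 × 10^6 / 2.613 × 10^-70 = 2.090 × 10^76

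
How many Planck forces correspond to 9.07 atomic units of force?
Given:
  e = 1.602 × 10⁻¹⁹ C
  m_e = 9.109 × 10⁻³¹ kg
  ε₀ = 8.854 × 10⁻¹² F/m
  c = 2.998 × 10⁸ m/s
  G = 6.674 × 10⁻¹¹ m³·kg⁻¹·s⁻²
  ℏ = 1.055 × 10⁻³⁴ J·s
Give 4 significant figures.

atomic unit of force: F_au = E_h/a₀ = m_e²e⁶/((4πε₀)³ℏ⁴) = 8.220 × 10⁻⁸ N
Planck force: F_P = c⁴/G = 1.210 × 10⁴⁴ N
9.07 × 8.220 × 10⁻⁸ / 1.210 × 10⁴⁴ = 6.159 × 10⁻⁵¹

6.159 × 10⁻⁵¹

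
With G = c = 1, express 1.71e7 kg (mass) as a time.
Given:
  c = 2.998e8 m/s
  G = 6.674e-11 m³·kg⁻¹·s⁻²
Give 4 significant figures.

Mass → time via G/c³.
1.71e7 kg × (G/c³) = 4.235e-29 s

4.235e-29 s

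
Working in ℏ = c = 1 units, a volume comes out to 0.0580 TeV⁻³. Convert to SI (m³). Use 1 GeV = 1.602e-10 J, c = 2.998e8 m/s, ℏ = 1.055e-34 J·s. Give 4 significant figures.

Volume is [L]³ = [E]⁻³·(ℏc)³.
1 GeV⁻³ → (ℏc)³ × (1 GeV in J)⁻³ = 7.696e-48 m³.
Convert the energy scale: 0.0580 TeV⁻³ = 5.80e-11 GeV⁻³.
Result: 5.80e-11 × 7.696e-48 = 4.464e-58 m³.

4.464e-58 m³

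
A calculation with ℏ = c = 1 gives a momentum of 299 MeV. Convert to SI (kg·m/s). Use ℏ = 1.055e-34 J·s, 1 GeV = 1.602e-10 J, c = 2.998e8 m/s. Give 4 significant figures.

Momentum is [E]/c; divide by c.
1 GeV → 1/c × (1 GeV in J) = 5.344e-19 kg·m/s.
Convert the energy scale: 299 MeV = 0.299 GeV.
Result: 0.299 × 5.344e-19 = 1.598e-19 kg·m/s.

1.598e-19 kg·m/s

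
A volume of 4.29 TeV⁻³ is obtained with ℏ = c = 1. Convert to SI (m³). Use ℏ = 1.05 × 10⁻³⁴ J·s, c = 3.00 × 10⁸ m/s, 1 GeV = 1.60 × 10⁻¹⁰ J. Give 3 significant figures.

3.27 × 10⁻⁵⁶ m³

Volume is [L]³ = [E]⁻³·(ℏc)³.
1 GeV⁻³ → (ℏc)³ × (1 GeV in J)⁻³ = 7.63 × 10⁻⁴⁸ m³.
Convert the energy scale: 4.29 TeV⁻³ = 4.29 × 10⁻⁹ GeV⁻³.
Result: 4.29 × 10⁻⁹ × 7.63 × 10⁻⁴⁸ = 3.27 × 10⁻⁵⁶ m³.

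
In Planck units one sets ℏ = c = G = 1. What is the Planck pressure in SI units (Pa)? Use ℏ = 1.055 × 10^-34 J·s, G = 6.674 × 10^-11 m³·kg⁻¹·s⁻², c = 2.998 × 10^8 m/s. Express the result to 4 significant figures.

4.632 × 10^113 Pa

p_P = c⁷/(ℏG²)
  = 2.177 × 10^59 / 4.699 × 10^-55
  = 4.632 × 10^113 Pa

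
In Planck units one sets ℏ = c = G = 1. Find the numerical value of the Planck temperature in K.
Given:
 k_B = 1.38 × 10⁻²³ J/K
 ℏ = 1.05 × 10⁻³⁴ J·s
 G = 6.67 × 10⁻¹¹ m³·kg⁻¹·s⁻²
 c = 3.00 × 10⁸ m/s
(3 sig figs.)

1.42 × 10³² K

T_P = √(ℏc⁵/G) / k_B
  = √(3.83 × 10¹⁸) × 7.25 × 10²²
  = 1.42 × 10³² K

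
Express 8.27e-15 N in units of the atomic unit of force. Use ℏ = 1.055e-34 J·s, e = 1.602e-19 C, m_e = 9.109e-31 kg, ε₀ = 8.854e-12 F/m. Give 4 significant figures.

1.006e-7

atomic unit of force: F_au = E_h/a₀ = m_e²e⁶/((4πε₀)³ℏ⁴) = 8.220e-8 N.
8.27e-15 / 8.220e-8 = 1.006e-7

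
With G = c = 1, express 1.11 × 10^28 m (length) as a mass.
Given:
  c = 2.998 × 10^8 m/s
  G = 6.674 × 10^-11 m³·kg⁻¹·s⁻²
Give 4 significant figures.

Length → mass via c²/G.
1.11 × 10^28 m × (c²/G) = 1.495 × 10^55 kg

1.495 × 10^55 kg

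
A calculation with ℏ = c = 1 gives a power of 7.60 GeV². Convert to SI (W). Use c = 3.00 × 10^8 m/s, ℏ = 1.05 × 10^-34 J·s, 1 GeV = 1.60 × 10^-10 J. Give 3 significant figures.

1.85 × 10^15 W

Power is [E]/[T] = [E]²/ℏ.
1 GeV² → 1/ℏ × (1 GeV in J)² = 2.44 × 10^14 W.
Result: 7.60 × 2.44 × 10^14 = 1.85 × 10^15 W.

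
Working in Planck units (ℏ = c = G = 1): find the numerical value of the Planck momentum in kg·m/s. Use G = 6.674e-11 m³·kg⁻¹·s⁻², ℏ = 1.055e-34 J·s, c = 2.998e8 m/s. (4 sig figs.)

Dimensional analysis gives p_P = √(ℏc³/G).
  = √(42.60)
  = 6.527 kg·m/s

6.527 kg·m/s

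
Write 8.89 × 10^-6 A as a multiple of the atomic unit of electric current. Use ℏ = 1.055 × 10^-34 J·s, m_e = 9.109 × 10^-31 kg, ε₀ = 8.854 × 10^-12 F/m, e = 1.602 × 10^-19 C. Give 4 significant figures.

1.345 × 10^-3

atomic unit of electric current: I_au = e E_h/ℏ = m_e e⁵/((4πε₀)²ℏ³) = 6.612 × 10^-3 A.
8.89 × 10^-6 / 6.612 × 10^-3 = 1.345 × 10^-3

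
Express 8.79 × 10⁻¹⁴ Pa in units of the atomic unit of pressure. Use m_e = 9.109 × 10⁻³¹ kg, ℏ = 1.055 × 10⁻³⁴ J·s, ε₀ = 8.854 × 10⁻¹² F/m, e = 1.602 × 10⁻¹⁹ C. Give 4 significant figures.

atomic unit of pressure: P_au = E_h/a₀³ = m_e⁴e¹⁰/((4πε₀)⁵ℏ⁸) = 2.929 × 10¹³ Pa.
8.79 × 10⁻¹⁴ / 2.929 × 10¹³ = 3.001 × 10⁻²⁷

3.001 × 10⁻²⁷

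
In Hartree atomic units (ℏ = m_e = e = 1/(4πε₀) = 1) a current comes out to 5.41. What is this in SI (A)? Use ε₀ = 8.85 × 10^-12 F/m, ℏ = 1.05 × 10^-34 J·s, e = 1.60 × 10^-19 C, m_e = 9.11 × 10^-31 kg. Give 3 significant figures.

One atomic unit of electric current: I_au = e E_h/ℏ = m_e e⁵/((4πε₀)²ℏ³) = 6.67 × 10^-3 A.
5.41 × 6.67 × 10^-3 A = 0.0361 A

0.0361 A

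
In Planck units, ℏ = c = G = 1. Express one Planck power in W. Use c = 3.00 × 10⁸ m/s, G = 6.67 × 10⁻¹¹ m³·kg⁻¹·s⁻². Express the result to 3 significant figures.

3.64 × 10⁵² W

Dimensional analysis gives P_P = c⁵/G.
  = 2.43 × 10⁴² / 6.67 × 10⁻¹¹
  = 3.64 × 10⁵² W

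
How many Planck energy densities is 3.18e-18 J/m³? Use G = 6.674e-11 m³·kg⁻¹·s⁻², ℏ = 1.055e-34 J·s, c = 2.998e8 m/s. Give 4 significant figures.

Planck energy density: u_P = c⁷/(ℏG²) = 4.632e113 J/m³.
3.18e-18 / 4.632e113 = 6.865e-132

6.865e-132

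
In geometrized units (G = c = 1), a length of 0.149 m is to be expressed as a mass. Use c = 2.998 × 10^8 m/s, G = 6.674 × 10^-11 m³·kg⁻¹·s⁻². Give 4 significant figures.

Length → mass via c²/G.
0.149 m × (c²/G) = 2.007 × 10^26 kg

2.007 × 10^26 kg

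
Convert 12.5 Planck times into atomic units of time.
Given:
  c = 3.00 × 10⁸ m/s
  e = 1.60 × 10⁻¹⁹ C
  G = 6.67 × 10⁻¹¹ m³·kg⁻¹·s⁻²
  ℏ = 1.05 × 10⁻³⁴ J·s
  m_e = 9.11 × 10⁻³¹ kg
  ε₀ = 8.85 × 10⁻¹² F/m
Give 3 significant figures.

Planck time: t_P = √(ℏG/c⁵) = 5.37 × 10⁻⁴⁴ s
atomic unit of time: τ_au = (4πε₀)²ℏ³/(m_e e⁴) = 2.40 × 10⁻¹⁷ s
12.5 × 5.37 × 10⁻⁴⁴ / 2.40 × 10⁻¹⁷ = 2.80 × 10⁻²⁶

2.80 × 10⁻²⁶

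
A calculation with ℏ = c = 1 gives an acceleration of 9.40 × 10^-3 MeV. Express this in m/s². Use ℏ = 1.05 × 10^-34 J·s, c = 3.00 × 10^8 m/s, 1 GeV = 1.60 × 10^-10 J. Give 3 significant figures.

Acceleration is [L]/[T]² = c·[E]/ℏ.
1 GeV → c/ℏ × (1 GeV in J) = 4.57 × 10^32 m/s².
Convert the energy scale: 9.40 × 10^-3 MeV = 9.40 × 10^-6 GeV.
Result: 9.40 × 10^-6 × 4.57 × 10^32 = 4.30 × 10^27 m/s².

4.30 × 10^27 m/s²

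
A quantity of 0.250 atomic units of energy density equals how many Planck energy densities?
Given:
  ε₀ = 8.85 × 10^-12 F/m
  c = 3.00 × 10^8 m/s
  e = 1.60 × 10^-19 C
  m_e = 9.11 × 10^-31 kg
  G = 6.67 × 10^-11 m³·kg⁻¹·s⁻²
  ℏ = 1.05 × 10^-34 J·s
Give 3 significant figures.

atomic unit of energy density: u_au = E_h/a₀³ = m_e⁴e¹⁰/((4πε₀)⁵ℏ⁸) = 3.01 × 10^13 J/m³
Planck energy density: u_P = c⁷/(ℏG²) = 4.68 × 10^113 J/m³
0.250 × 3.01 × 10^13 / 4.68 × 10^113 = 1.61 × 10^-101

1.61 × 10^-101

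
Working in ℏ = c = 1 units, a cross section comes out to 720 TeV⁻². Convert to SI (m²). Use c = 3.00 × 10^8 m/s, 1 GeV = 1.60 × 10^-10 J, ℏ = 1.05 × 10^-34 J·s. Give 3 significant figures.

Area is [L]² = [E]⁻²·(ℏc)²; restore (ℏc)².
1 GeV⁻² → (ℏc)² × (1 GeV in J)⁻² = 3.88 × 10^-32 m².
Convert the energy scale: 720 TeV⁻² = 7.20 × 10^-4 GeV⁻².
Result: 7.20 × 10^-4 × 3.88 × 10^-32 = 2.79 × 10^-35 m².

2.79 × 10^-35 m²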